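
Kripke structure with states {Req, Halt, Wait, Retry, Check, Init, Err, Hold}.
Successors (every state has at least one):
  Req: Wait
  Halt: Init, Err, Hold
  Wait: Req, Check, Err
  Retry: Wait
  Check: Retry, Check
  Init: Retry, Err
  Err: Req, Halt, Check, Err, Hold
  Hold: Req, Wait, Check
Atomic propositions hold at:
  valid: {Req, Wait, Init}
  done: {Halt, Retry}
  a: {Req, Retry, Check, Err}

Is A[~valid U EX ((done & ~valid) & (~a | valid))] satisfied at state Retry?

Sat(~valid) = {Halt, Retry, Check, Err, Hold}
Sat(done & ~valid) = {Halt, Retry}
Sat(~a) = {Halt, Wait, Init, Hold}
Sat(~a | valid) = {Req, Halt, Wait, Init, Hold}
Sat((done & ~valid) & (~a | valid)) = {Halt}
Sat(EX ((done & ~valid) & (~a | valid))) = {s : some successor in {Halt}} = {Err}
A[~valid U EX ((done & ~valid) & (~a | valid))]: least fixpoint, start Z0 = Sat(EX ((done & ~valid) & (~a | valid))) = {Err}, add states in Sat(~valid) with every successor in Z. Already a fixed point.
Sat(A[~valid U EX ((done & ~valid) & (~a | valid))]) = {Err}
Retry ∉ Sat(A[~valid U EX ((done & ~valid) & (~a | valid))]) = {Err}, so the formula does not hold at Retry.

No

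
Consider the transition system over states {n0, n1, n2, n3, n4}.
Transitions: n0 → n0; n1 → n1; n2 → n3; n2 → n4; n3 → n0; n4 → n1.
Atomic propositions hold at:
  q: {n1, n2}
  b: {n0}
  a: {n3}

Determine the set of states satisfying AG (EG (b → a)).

Sat(b → a) = {n1, n2, n3, n4}
EG (b → a): greatest fixpoint, start Z0 = {n1, n2, n3, n4}, keep only states in Sat with some successor in Z. Z1 = {n1, n2, n4}; fixed.
Sat(EG (b → a)) = {n1, n2, n4}
AG (EG (b → a)): greatest fixpoint, start Z0 = {n1, n2, n4}, keep only states in Sat with every successor in Z. Z1 = {n1, n4}; fixed.
Sat(AG (EG (b → a))) = {n1, n4}

{n1, n4}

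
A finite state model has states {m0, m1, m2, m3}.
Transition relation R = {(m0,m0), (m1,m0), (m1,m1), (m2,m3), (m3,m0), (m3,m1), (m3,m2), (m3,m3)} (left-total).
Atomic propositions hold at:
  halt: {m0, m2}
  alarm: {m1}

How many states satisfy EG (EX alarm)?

2

Sat(EX alarm) = {s : some successor in {m1}} = {m1, m3}
EG (EX alarm): greatest fixpoint, start Z0 = {m1, m3}, keep only states in Sat with some successor in Z. Already a fixed point.
Sat(EG (EX alarm)) = {m1, m3}
|Sat(EG (EX alarm))| = |{m1, m3}| = 2.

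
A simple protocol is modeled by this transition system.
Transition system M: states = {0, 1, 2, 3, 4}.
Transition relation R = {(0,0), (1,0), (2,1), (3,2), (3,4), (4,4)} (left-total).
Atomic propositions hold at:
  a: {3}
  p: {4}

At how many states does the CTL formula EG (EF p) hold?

EF p: least fixpoint, start Z0 = {4}, add states with some successor in Z. Z1 = {3, 4}; fixed.
Sat(EF p) = {3, 4}
EG (EF p): greatest fixpoint, start Z0 = {3, 4}, keep only states in Sat with some successor in Z. Already a fixed point.
Sat(EG (EF p)) = {3, 4}
|Sat(EG (EF p))| = |{3, 4}| = 2.

2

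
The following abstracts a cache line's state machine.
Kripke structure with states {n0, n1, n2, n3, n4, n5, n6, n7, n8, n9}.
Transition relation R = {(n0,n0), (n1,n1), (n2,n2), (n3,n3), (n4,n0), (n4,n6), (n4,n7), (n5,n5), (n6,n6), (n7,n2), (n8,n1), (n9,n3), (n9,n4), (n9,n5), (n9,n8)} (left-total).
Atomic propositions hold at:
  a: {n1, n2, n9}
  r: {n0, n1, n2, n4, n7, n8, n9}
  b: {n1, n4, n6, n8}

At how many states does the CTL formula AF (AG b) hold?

3

AG b: greatest fixpoint, start Z0 = {n1, n4, n6, n8}, keep only states in Sat with every successor in Z. Z1 = {n1, n6, n8}; fixed.
Sat(AG b) = {n1, n6, n8}
AF (AG b): least fixpoint, start Z0 = {n1, n6, n8}, add states with every successor in Z. Already a fixed point.
Sat(AF (AG b)) = {n1, n6, n8}
|Sat(AF (AG b))| = |{n1, n6, n8}| = 3.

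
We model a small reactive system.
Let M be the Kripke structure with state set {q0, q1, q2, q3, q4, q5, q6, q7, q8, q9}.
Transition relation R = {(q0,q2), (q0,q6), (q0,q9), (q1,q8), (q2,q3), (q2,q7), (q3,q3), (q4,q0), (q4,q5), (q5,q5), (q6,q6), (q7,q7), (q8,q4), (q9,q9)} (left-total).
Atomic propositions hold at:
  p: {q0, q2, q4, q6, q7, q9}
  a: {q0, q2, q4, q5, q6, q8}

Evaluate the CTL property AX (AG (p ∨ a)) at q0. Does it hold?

No

Sat(p ∨ a) = {q0, q2, q4, q5, q6, q7, q8, q9}
AG (p ∨ a): greatest fixpoint, start Z0 = {q0, q2, q4, q5, q6, q7, q8, q9}, keep only states in Sat with every successor in Z. Z1 = {q0, q4, q5, q6, q7, q8, q9}; Z2 = {q4, q5, q6, q7, q8, q9}; Z3 = {q5, q6, q7, q8, q9}; Z4 = {q5, q6, q7, q9}; fixed.
Sat(AG (p ∨ a)) = {q5, q6, q7, q9}
Sat(AX (AG (p ∨ a))) = {s : every successor in {q5, q6, q7, q9}} = {q5, q6, q7, q9}
q0 ∉ Sat(AX (AG (p ∨ a))) = {q5, q6, q7, q9}, so the formula does not hold at q0.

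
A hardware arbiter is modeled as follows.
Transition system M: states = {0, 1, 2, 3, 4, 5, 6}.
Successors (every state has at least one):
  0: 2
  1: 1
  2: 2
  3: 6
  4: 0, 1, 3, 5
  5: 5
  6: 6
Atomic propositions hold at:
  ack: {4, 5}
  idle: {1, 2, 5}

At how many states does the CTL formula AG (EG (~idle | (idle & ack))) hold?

3

Sat(~idle) = {0, 3, 4, 6}
Sat(idle & ack) = {5}
Sat(~idle | (idle & ack)) = {0, 3, 4, 5, 6}
EG (~idle | (idle & ack)): greatest fixpoint, start Z0 = {0, 3, 4, 5, 6}, keep only states in Sat with some successor in Z. Z1 = {3, 4, 5, 6}; fixed.
Sat(EG (~idle | (idle & ack))) = {3, 4, 5, 6}
AG (EG (~idle | (idle & ack))): greatest fixpoint, start Z0 = {3, 4, 5, 6}, keep only states in Sat with every successor in Z. Z1 = {3, 5, 6}; fixed.
Sat(AG (EG (~idle | (idle & ack)))) = {3, 5, 6}
|Sat(AG (EG (~idle | (idle & ack))))| = |{3, 5, 6}| = 3.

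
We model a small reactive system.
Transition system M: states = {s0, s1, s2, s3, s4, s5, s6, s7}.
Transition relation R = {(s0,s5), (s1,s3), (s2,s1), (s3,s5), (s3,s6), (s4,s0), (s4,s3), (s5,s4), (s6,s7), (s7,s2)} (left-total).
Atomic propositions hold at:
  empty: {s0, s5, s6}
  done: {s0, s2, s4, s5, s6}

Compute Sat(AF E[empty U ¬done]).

{s1, s2, s3, s6, s7}

Sat(¬done) = {s1, s3, s7}
E[empty U ¬done]: least fixpoint, start Z0 = Sat(¬done) = {s1, s3, s7}, add states in Sat(empty) with some successor in Z. Z1 = {s1, s3, s6, s7}; fixed.
Sat(E[empty U ¬done]) = {s1, s3, s6, s7}
AF E[empty U ¬done]: least fixpoint, start Z0 = {s1, s3, s6, s7}, add states with every successor in Z. Z1 = {s1, s2, s3, s6, s7}; fixed.
Sat(AF E[empty U ¬done]) = {s1, s2, s3, s6, s7}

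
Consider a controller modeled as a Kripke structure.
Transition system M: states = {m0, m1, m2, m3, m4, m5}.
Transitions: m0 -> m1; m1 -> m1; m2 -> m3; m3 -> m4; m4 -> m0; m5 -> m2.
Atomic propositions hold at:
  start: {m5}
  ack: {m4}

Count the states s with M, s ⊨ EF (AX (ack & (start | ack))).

3

Sat(start | ack) = {m4, m5}
Sat(ack & (start | ack)) = {m4}
Sat(AX (ack & (start | ack))) = {s : every successor in {m4}} = {m3}
EF (AX (ack & (start | ack))): least fixpoint, start Z0 = {m3}, add states with some successor in Z. Z1 = {m2, m3}; Z2 = {m2, m3, m5}; fixed.
Sat(EF (AX (ack & (start | ack)))) = {m2, m3, m5}
|Sat(EF (AX (ack & (start | ack))))| = |{m2, m3, m5}| = 3.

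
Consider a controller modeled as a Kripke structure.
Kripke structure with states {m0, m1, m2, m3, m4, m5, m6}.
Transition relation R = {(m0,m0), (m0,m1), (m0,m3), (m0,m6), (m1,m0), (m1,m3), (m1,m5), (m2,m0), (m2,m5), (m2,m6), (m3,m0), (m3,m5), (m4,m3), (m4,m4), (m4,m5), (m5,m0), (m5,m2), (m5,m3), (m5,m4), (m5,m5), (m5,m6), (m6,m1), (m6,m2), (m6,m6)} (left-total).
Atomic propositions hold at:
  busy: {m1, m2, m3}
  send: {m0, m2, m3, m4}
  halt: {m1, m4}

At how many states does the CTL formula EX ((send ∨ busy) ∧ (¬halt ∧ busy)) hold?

5

Sat(send ∨ busy) = {m0, m1, m2, m3, m4}
Sat(¬halt) = {m0, m2, m3, m5, m6}
Sat(¬halt ∧ busy) = {m2, m3}
Sat((send ∨ busy) ∧ (¬halt ∧ busy)) = {m2, m3}
Sat(EX ((send ∨ busy) ∧ (¬halt ∧ busy))) = {s : some successor in {m2, m3}} = {m0, m1, m4, m5, m6}
|Sat(EX ((send ∨ busy) ∧ (¬halt ∧ busy)))| = |{m0, m1, m4, m5, m6}| = 5.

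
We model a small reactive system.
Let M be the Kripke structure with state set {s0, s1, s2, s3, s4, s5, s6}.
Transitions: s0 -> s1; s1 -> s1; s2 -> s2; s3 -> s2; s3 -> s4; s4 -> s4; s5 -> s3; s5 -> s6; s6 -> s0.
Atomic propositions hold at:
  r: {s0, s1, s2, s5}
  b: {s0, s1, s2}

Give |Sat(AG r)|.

3

AG r: greatest fixpoint, start Z0 = {s0, s1, s2, s5}, keep only states in Sat with every successor in Z. Z1 = {s0, s1, s2}; fixed.
Sat(AG r) = {s0, s1, s2}
|Sat(AG r)| = |{s0, s1, s2}| = 3.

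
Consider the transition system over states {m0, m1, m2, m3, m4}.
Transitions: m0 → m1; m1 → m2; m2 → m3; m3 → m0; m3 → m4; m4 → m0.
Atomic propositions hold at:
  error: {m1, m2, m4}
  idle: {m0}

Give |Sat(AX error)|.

2

Sat(AX error) = {s : every successor in {m1, m2, m4}} = {m0, m1}
|Sat(AX error)| = |{m0, m1}| = 2.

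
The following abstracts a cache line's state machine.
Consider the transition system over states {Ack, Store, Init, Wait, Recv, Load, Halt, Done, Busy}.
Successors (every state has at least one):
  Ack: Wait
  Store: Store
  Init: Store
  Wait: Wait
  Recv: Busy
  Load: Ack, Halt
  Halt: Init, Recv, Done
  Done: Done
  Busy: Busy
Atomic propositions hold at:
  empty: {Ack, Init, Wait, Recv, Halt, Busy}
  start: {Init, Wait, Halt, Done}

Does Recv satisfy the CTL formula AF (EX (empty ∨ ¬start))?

Sat(¬start) = {Ack, Store, Recv, Load, Busy}
Sat(empty ∨ ¬start) = {Ack, Store, Init, Wait, Recv, Load, Halt, Busy}
Sat(EX (empty ∨ ¬start)) = {s : some successor in {Ack, Store, Init, Wait, Recv, Load, Halt, Busy}} = {Ack, Store, Init, Wait, Recv, Load, Halt, Busy}
AF (EX (empty ∨ ¬start)): least fixpoint, start Z0 = {Ack, Store, Init, Wait, Recv, Load, Halt, Busy}, add states with every successor in Z. Already a fixed point.
Sat(AF (EX (empty ∨ ¬start))) = {Ack, Store, Init, Wait, Recv, Load, Halt, Busy}
Recv ∈ Sat(AF (EX (empty ∨ ¬start))) = {Ack, Store, Init, Wait, Recv, Load, Halt, Busy}, so the formula holds at Recv.

Yes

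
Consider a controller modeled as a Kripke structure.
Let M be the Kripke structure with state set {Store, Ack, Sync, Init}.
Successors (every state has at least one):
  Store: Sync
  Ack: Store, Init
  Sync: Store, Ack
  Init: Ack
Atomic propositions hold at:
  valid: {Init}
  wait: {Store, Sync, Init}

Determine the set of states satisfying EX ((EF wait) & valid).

EF wait: least fixpoint, start Z0 = {Store, Sync, Init}, add states with some successor in Z. Z1 = {Store, Ack, Sync, Init}; fixed.
Sat(EF wait) = {Store, Ack, Sync, Init}
Sat((EF wait) & valid) = {Init}
Sat(EX ((EF wait) & valid)) = {s : some successor in {Init}} = {Ack}

{Ack}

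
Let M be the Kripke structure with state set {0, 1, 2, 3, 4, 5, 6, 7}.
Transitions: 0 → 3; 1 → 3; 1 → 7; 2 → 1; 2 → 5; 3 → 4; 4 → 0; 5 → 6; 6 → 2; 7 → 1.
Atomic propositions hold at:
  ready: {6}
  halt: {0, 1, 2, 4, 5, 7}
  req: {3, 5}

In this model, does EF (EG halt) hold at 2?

Yes

EG halt: greatest fixpoint, start Z0 = {0, 1, 2, 4, 5, 7}, keep only states in Sat with some successor in Z. Z1 = {1, 2, 4, 7}; Z2 = {1, 2, 7}; fixed.
Sat(EG halt) = {1, 2, 7}
EF (EG halt): least fixpoint, start Z0 = {1, 2, 7}, add states with some successor in Z. Z1 = {1, 2, 6, 7}; Z2 = {1, 2, 5, 6, 7}; fixed.
Sat(EF (EG halt)) = {1, 2, 5, 6, 7}
2 ∈ Sat(EF (EG halt)) = {1, 2, 5, 6, 7}, so the formula holds at 2.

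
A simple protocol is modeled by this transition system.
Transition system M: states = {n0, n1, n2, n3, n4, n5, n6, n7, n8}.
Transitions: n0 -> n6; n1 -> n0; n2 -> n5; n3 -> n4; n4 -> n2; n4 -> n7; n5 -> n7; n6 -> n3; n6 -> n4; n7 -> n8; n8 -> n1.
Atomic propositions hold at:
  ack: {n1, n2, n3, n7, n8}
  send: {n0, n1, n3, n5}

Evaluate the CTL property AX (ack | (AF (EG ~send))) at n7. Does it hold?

Yes

Sat(~send) = {n2, n4, n6, n7, n8}
EG ~send: greatest fixpoint, start Z0 = {n2, n4, n6, n7, n8}, keep only states in Sat with some successor in Z. Z1 = {n4, n6, n7}; Z2 = {n4, n6}; Z3 = {n6}; Z4 = ∅; fixed.
Sat(EG ~send) = ∅
AF (EG ~send): least fixpoint, start Z0 = ∅, add states with every successor in Z. Already a fixed point.
Sat(AF (EG ~send)) = ∅
Sat(ack | (AF (EG ~send))) = {n1, n2, n3, n7, n8}
Sat(AX (ack | (AF (EG ~send)))) = {s : every successor in {n1, n2, n3, n7, n8}} = {n4, n5, n7, n8}
n7 ∈ Sat(AX (ack | (AF (EG ~send)))) = {n4, n5, n7, n8}, so the formula holds at n7.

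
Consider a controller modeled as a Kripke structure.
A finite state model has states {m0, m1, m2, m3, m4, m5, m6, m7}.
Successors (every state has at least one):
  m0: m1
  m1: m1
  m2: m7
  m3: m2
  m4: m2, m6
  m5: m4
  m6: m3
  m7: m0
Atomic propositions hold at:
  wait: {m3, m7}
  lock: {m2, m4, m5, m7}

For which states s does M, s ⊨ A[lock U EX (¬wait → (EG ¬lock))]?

{m0, m1, m2, m4, m5, m6, m7}

Sat(¬wait) = {m0, m1, m2, m4, m5, m6}
Sat(¬lock) = {m0, m1, m3, m6}
EG ¬lock: greatest fixpoint, start Z0 = {m0, m1, m3, m6}, keep only states in Sat with some successor in Z. Z1 = {m0, m1, m6}; Z2 = {m0, m1}; fixed.
Sat(EG ¬lock) = {m0, m1}
Sat(¬wait → (EG ¬lock)) = {m0, m1, m3, m7}
Sat(EX (¬wait → (EG ¬lock))) = {s : some successor in {m0, m1, m3, m7}} = {m0, m1, m2, m6, m7}
A[lock U EX (¬wait → (EG ¬lock))]: least fixpoint, start Z0 = Sat(EX (¬wait → (EG ¬lock))) = {m0, m1, m2, m6, m7}, add states in Sat(lock) with every successor in Z. Z1 = {m0, m1, m2, m4, m6, m7}; Z2 = {m0, m1, m2, m4, m5, m6, m7}; fixed.
Sat(A[lock U EX (¬wait → (EG ¬lock))]) = {m0, m1, m2, m4, m5, m6, m7}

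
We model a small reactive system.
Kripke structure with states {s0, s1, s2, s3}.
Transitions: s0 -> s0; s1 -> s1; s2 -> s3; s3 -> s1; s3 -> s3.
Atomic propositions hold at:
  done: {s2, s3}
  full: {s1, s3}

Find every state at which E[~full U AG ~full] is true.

{s0}

Sat(~full) = {s0, s2}
AG ~full: greatest fixpoint, start Z0 = {s0, s2}, keep only states in Sat with every successor in Z. Z1 = {s0}; fixed.
Sat(AG ~full) = {s0}
E[~full U AG ~full]: least fixpoint, start Z0 = Sat(AG ~full) = {s0}, add states in Sat(~full) with some successor in Z. Already a fixed point.
Sat(E[~full U AG ~full]) = {s0}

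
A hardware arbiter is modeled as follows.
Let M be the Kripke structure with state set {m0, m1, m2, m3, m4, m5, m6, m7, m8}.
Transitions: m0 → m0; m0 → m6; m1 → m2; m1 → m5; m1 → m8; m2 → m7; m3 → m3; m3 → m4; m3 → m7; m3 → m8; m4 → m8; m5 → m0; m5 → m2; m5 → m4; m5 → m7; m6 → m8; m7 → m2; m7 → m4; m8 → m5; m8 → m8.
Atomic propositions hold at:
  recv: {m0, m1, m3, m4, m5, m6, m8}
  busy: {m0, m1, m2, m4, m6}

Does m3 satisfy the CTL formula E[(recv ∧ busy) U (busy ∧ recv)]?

No

Sat(recv ∧ busy) = {m0, m1, m4, m6}
Sat(busy ∧ recv) = {m0, m1, m4, m6}
E[(recv ∧ busy) U (busy ∧ recv)]: least fixpoint, start Z0 = Sat((busy ∧ recv)) = {m0, m1, m4, m6}, add states in Sat(recv ∧ busy) with some successor in Z. Already a fixed point.
Sat(E[(recv ∧ busy) U (busy ∧ recv)]) = {m0, m1, m4, m6}
m3 ∉ Sat(E[(recv ∧ busy) U (busy ∧ recv)]) = {m0, m1, m4, m6}, so the formula does not hold at m3.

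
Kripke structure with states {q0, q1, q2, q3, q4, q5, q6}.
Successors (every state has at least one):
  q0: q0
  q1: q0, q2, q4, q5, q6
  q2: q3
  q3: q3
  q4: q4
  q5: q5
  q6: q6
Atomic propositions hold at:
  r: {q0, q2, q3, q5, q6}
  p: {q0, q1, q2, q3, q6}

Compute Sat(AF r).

AF r: least fixpoint, start Z0 = {q0, q2, q3, q5, q6}, add states with every successor in Z. Already a fixed point.
Sat(AF r) = {q0, q2, q3, q5, q6}

{q0, q2, q3, q5, q6}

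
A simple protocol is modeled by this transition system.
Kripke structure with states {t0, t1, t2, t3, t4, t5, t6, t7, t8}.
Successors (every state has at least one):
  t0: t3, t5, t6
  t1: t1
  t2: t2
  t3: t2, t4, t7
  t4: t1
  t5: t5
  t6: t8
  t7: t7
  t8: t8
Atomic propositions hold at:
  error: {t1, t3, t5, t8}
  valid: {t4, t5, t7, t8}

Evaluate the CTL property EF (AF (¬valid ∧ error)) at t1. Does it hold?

Yes

Sat(¬valid) = {t0, t1, t2, t3, t6}
Sat(¬valid ∧ error) = {t1, t3}
AF (¬valid ∧ error): least fixpoint, start Z0 = {t1, t3}, add states with every successor in Z. Z1 = {t1, t3, t4}; fixed.
Sat(AF (¬valid ∧ error)) = {t1, t3, t4}
EF (AF (¬valid ∧ error)): least fixpoint, start Z0 = {t1, t3, t4}, add states with some successor in Z. Z1 = {t0, t1, t3, t4}; fixed.
Sat(EF (AF (¬valid ∧ error))) = {t0, t1, t3, t4}
t1 ∈ Sat(EF (AF (¬valid ∧ error))) = {t0, t1, t3, t4}, so the formula holds at t1.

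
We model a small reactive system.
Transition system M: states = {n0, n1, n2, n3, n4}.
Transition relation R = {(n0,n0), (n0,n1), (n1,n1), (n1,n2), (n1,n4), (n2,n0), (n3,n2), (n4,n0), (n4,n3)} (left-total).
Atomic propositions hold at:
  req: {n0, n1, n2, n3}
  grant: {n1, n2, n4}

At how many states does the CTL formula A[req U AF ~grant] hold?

4

Sat(~grant) = {n0, n3}
AF ~grant: least fixpoint, start Z0 = {n0, n3}, add states with every successor in Z. Z1 = {n0, n2, n3, n4}; fixed.
Sat(AF ~grant) = {n0, n2, n3, n4}
A[req U AF ~grant]: least fixpoint, start Z0 = Sat(AF ~grant) = {n0, n2, n3, n4}, add states in Sat(req) with every successor in Z. Already a fixed point.
Sat(A[req U AF ~grant]) = {n0, n2, n3, n4}
|Sat(A[req U AF ~grant])| = |{n0, n2, n3, n4}| = 4.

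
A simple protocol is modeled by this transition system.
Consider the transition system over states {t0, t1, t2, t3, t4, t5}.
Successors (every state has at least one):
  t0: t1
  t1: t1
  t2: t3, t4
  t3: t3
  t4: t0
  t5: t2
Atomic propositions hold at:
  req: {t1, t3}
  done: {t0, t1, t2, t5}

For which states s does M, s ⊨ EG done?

{t0, t1}

EG done: greatest fixpoint, start Z0 = {t0, t1, t2, t5}, keep only states in Sat with some successor in Z. Z1 = {t0, t1, t5}; Z2 = {t0, t1}; fixed.
Sat(EG done) = {t0, t1}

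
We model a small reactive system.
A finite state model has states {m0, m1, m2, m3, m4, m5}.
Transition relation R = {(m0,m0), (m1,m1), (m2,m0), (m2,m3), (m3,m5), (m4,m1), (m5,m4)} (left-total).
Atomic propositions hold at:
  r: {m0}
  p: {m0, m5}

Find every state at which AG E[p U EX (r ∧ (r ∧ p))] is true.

{m0}

Sat(r ∧ p) = {m0}
Sat(r ∧ (r ∧ p)) = {m0}
Sat(EX (r ∧ (r ∧ p))) = {s : some successor in {m0}} = {m0, m2}
E[p U EX (r ∧ (r ∧ p))]: least fixpoint, start Z0 = Sat(EX (r ∧ (r ∧ p))) = {m0, m2}, add states in Sat(p) with some successor in Z. Already a fixed point.
Sat(E[p U EX (r ∧ (r ∧ p))]) = {m0, m2}
AG E[p U EX (r ∧ (r ∧ p))]: greatest fixpoint, start Z0 = {m0, m2}, keep only states in Sat with every successor in Z. Z1 = {m0}; fixed.
Sat(AG E[p U EX (r ∧ (r ∧ p))]) = {m0}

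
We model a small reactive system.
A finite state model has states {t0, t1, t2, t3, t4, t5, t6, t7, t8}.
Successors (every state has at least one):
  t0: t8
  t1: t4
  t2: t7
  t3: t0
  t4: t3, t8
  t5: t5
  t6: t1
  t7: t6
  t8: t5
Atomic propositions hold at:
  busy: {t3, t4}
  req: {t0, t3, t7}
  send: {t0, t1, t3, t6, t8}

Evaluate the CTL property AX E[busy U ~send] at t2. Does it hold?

Yes

Sat(~send) = {t2, t4, t5, t7}
E[busy U ~send]: least fixpoint, start Z0 = Sat(~send) = {t2, t4, t5, t7}, add states in Sat(busy) with some successor in Z. Already a fixed point.
Sat(E[busy U ~send]) = {t2, t4, t5, t7}
Sat(AX E[busy U ~send]) = {s : every successor in {t2, t4, t5, t7}} = {t1, t2, t5, t8}
t2 ∈ Sat(AX E[busy U ~send]) = {t1, t2, t5, t8}, so the formula holds at t2.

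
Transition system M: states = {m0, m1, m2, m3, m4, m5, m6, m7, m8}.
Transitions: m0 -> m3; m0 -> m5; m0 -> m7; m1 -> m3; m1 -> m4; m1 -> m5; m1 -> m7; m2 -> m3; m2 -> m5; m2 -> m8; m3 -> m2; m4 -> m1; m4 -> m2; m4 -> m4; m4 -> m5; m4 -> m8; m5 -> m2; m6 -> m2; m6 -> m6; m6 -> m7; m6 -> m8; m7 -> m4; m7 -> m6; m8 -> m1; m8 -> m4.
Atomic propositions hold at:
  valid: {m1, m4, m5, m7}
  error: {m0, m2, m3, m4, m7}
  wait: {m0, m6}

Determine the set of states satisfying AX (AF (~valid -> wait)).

Sat(~valid) = {m0, m2, m3, m6, m8}
Sat(~valid -> wait) = {m0, m1, m4, m5, m6, m7}
AF (~valid -> wait): least fixpoint, start Z0 = {m0, m1, m4, m5, m6, m7}, add states with every successor in Z. Z1 = {m0, m1, m4, m5, m6, m7, m8}; fixed.
Sat(AF (~valid -> wait)) = {m0, m1, m4, m5, m6, m7, m8}
Sat(AX (AF (~valid -> wait))) = {s : every successor in {m0, m1, m4, m5, m6, m7, m8}} = {m7, m8}

{m7, m8}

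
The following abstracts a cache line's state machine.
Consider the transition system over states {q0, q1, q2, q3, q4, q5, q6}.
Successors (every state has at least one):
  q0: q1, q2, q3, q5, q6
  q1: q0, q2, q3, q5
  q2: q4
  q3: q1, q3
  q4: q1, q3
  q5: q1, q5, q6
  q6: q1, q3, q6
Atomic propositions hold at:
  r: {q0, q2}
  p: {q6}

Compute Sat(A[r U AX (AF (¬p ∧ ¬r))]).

Sat(¬p) = {q0, q1, q2, q3, q4, q5}
Sat(¬r) = {q1, q3, q4, q5, q6}
Sat(¬p ∧ ¬r) = {q1, q3, q4, q5}
AF (¬p ∧ ¬r): least fixpoint, start Z0 = {q1, q3, q4, q5}, add states with every successor in Z. Z1 = {q1, q2, q3, q4, q5}; fixed.
Sat(AF (¬p ∧ ¬r)) = {q1, q2, q3, q4, q5}
Sat(AX (AF (¬p ∧ ¬r))) = {s : every successor in {q1, q2, q3, q4, q5}} = {q2, q3, q4}
A[r U AX (AF (¬p ∧ ¬r))]: least fixpoint, start Z0 = Sat(AX (AF (¬p ∧ ¬r))) = {q2, q3, q4}, add states in Sat(r) with every successor in Z. Already a fixed point.
Sat(A[r U AX (AF (¬p ∧ ¬r))]) = {q2, q3, q4}

{q2, q3, q4}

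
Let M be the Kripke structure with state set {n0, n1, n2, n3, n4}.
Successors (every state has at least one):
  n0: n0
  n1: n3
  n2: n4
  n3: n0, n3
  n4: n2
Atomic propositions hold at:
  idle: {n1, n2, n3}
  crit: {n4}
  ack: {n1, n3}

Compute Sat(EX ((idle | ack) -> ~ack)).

Sat(idle | ack) = {n1, n2, n3}
Sat(~ack) = {n0, n2, n4}
Sat((idle | ack) -> ~ack) = {n0, n2, n4}
Sat(EX ((idle | ack) -> ~ack)) = {s : some successor in {n0, n2, n4}} = {n0, n2, n3, n4}

{n0, n2, n3, n4}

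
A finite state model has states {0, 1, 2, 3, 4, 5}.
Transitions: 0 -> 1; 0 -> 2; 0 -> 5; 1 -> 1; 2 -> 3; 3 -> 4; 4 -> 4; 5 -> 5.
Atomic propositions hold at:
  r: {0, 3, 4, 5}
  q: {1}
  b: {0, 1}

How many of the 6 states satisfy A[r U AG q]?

1

AG q: greatest fixpoint, start Z0 = {1}, keep only states in Sat with every successor in Z. Already a fixed point.
Sat(AG q) = {1}
A[r U AG q]: least fixpoint, start Z0 = Sat(AG q) = {1}, add states in Sat(r) with every successor in Z. Already a fixed point.
Sat(A[r U AG q]) = {1}
|Sat(A[r U AG q])| = |{1}| = 1.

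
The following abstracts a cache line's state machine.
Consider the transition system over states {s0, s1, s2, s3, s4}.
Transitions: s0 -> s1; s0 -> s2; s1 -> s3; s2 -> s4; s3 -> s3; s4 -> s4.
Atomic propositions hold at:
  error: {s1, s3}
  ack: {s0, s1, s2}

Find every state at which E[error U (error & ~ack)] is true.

Sat(~ack) = {s3, s4}
Sat(error & ~ack) = {s3}
E[error U (error & ~ack)]: least fixpoint, start Z0 = Sat((error & ~ack)) = {s3}, add states in Sat(error) with some successor in Z. Z1 = {s1, s3}; fixed.
Sat(E[error U (error & ~ack)]) = {s1, s3}

{s1, s3}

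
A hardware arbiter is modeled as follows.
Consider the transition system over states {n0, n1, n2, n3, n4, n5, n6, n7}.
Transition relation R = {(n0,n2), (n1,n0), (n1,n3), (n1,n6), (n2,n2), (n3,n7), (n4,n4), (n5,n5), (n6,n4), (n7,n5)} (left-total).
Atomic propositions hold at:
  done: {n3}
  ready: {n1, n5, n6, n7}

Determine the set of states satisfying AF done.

{n3}

AF done: least fixpoint, start Z0 = {n3}, add states with every successor in Z. Already a fixed point.
Sat(AF done) = {n3}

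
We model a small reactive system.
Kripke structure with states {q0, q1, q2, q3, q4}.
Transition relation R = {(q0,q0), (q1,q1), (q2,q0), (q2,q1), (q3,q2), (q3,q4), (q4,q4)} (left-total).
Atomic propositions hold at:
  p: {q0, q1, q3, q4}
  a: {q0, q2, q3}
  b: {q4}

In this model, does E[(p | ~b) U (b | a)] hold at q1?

Sat(~b) = {q0, q1, q2, q3}
Sat(p | ~b) = {q0, q1, q2, q3, q4}
Sat(b | a) = {q0, q2, q3, q4}
E[(p | ~b) U (b | a)]: least fixpoint, start Z0 = Sat((b | a)) = {q0, q2, q3, q4}, add states in Sat(p | ~b) with some successor in Z. Already a fixed point.
Sat(E[(p | ~b) U (b | a)]) = {q0, q2, q3, q4}
q1 ∉ Sat(E[(p | ~b) U (b | a)]) = {q0, q2, q3, q4}, so the formula does not hold at q1.

No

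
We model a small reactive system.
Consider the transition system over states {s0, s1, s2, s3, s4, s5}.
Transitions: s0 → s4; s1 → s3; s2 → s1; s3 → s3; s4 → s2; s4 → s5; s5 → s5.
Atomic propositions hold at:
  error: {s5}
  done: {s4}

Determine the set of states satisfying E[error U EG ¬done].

Sat(¬done) = {s0, s1, s2, s3, s5}
EG ¬done: greatest fixpoint, start Z0 = {s0, s1, s2, s3, s5}, keep only states in Sat with some successor in Z. Z1 = {s1, s2, s3, s5}; fixed.
Sat(EG ¬done) = {s1, s2, s3, s5}
E[error U EG ¬done]: least fixpoint, start Z0 = Sat(EG ¬done) = {s1, s2, s3, s5}, add states in Sat(error) with some successor in Z. Already a fixed point.
Sat(E[error U EG ¬done]) = {s1, s2, s3, s5}

{s1, s2, s3, s5}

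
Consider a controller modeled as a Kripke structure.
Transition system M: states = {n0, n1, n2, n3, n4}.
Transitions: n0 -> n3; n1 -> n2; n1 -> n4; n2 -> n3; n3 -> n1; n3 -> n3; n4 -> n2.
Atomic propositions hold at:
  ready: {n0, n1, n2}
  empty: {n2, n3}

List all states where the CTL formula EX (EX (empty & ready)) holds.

Sat(empty & ready) = {n2}
Sat(EX (empty & ready)) = {s : some successor in {n2}} = {n1, n4}
Sat(EX (EX (empty & ready))) = {s : some successor in {n1, n4}} = {n1, n3}

{n1, n3}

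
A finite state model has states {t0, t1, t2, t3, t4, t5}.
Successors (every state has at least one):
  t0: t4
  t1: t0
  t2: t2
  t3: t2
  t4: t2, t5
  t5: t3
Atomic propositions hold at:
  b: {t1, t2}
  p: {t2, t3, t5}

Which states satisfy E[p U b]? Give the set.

{t1, t2, t3, t5}

E[p U b]: least fixpoint, start Z0 = Sat(b) = {t1, t2}, add states in Sat(p) with some successor in Z. Z1 = {t1, t2, t3}; Z2 = {t1, t2, t3, t5}; fixed.
Sat(E[p U b]) = {t1, t2, t3, t5}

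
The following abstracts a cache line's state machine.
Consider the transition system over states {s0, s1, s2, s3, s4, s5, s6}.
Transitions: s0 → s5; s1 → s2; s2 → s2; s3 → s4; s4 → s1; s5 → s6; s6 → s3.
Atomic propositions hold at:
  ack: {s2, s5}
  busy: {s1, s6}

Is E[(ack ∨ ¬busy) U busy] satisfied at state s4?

Sat(¬busy) = {s0, s2, s3, s4, s5}
Sat(ack ∨ ¬busy) = {s0, s2, s3, s4, s5}
E[(ack ∨ ¬busy) U busy]: least fixpoint, start Z0 = Sat(busy) = {s1, s6}, add states in Sat(ack ∨ ¬busy) with some successor in Z. Z1 = {s1, s4, s5, s6}; Z2 = {s0, s1, s3, s4, s5, s6}; fixed.
Sat(E[(ack ∨ ¬busy) U busy]) = {s0, s1, s3, s4, s5, s6}
s4 ∈ Sat(E[(ack ∨ ¬busy) U busy]) = {s0, s1, s3, s4, s5, s6}, so the formula holds at s4.

Yes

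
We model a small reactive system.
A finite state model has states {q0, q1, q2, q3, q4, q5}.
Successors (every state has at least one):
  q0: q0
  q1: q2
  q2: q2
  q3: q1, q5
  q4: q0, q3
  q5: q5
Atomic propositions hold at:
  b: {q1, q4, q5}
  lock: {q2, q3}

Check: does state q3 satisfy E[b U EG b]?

No

EG b: greatest fixpoint, start Z0 = {q1, q4, q5}, keep only states in Sat with some successor in Z. Z1 = {q5}; fixed.
Sat(EG b) = {q5}
E[b U EG b]: least fixpoint, start Z0 = Sat(EG b) = {q5}, add states in Sat(b) with some successor in Z. Already a fixed point.
Sat(E[b U EG b]) = {q5}
q3 ∉ Sat(E[b U EG b]) = {q5}, so the formula does not hold at q3.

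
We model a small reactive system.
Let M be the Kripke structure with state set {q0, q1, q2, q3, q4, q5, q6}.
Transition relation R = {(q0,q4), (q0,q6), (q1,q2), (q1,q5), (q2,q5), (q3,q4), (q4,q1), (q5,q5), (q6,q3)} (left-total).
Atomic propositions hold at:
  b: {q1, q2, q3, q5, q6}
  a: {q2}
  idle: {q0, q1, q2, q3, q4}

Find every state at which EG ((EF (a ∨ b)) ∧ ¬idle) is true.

{q5}

Sat(a ∨ b) = {q1, q2, q3, q5, q6}
EF (a ∨ b): least fixpoint, start Z0 = {q1, q2, q3, q5, q6}, add states with some successor in Z. Z1 = {q0, q1, q2, q3, q4, q5, q6}; fixed.
Sat(EF (a ∨ b)) = {q0, q1, q2, q3, q4, q5, q6}
Sat(¬idle) = {q5, q6}
Sat((EF (a ∨ b)) ∧ ¬idle) = {q5, q6}
EG ((EF (a ∨ b)) ∧ ¬idle): greatest fixpoint, start Z0 = {q5, q6}, keep only states in Sat with some successor in Z. Z1 = {q5}; fixed.
Sat(EG ((EF (a ∨ b)) ∧ ¬idle)) = {q5}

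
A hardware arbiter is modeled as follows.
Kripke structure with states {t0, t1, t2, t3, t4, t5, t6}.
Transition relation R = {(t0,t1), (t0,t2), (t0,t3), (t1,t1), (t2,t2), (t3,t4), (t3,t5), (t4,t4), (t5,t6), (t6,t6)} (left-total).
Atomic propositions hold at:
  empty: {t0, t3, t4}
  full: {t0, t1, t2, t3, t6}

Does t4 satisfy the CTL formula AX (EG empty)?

EG empty: greatest fixpoint, start Z0 = {t0, t3, t4}, keep only states in Sat with some successor in Z. Already a fixed point.
Sat(EG empty) = {t0, t3, t4}
Sat(AX (EG empty)) = {s : every successor in {t0, t3, t4}} = {t4}
t4 ∈ Sat(AX (EG empty)) = {t4}, so the formula holds at t4.

Yes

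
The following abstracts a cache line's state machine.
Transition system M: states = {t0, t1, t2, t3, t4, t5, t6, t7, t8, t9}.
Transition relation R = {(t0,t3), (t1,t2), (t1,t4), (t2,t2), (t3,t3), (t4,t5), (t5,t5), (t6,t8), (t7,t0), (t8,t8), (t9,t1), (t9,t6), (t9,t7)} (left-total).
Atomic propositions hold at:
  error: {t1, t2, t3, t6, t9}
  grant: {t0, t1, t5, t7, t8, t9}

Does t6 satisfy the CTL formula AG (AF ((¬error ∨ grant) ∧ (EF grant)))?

Sat(¬error) = {t0, t4, t5, t7, t8}
Sat(¬error ∨ grant) = {t0, t1, t4, t5, t7, t8, t9}
EF grant: least fixpoint, start Z0 = {t0, t1, t5, t7, t8, t9}, add states with some successor in Z. Z1 = {t0, t1, t4, t5, t6, t7, t8, t9}; fixed.
Sat(EF grant) = {t0, t1, t4, t5, t6, t7, t8, t9}
Sat((¬error ∨ grant) ∧ (EF grant)) = {t0, t1, t4, t5, t7, t8, t9}
AF ((¬error ∨ grant) ∧ (EF grant)): least fixpoint, start Z0 = {t0, t1, t4, t5, t7, t8, t9}, add states with every successor in Z. Z1 = {t0, t1, t4, t5, t6, t7, t8, t9}; fixed.
Sat(AF ((¬error ∨ grant) ∧ (EF grant))) = {t0, t1, t4, t5, t6, t7, t8, t9}
AG (AF ((¬error ∨ grant) ∧ (EF grant))): greatest fixpoint, start Z0 = {t0, t1, t4, t5, t6, t7, t8, t9}, keep only states in Sat with every successor in Z. Z1 = {t4, t5, t6, t7, t8, t9}; Z2 = {t4, t5, t6, t8}; fixed.
Sat(AG (AF ((¬error ∨ grant) ∧ (EF grant)))) = {t4, t5, t6, t8}
t6 ∈ Sat(AG (AF ((¬error ∨ grant) ∧ (EF grant)))) = {t4, t5, t6, t8}, so the formula holds at t6.

Yes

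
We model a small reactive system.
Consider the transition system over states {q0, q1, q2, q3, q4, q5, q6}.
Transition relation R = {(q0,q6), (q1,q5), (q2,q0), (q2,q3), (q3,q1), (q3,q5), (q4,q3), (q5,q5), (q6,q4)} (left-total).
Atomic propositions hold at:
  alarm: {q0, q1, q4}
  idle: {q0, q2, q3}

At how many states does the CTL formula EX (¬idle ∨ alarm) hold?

Sat(¬idle) = {q1, q4, q5, q6}
Sat(¬idle ∨ alarm) = {q0, q1, q4, q5, q6}
Sat(EX (¬idle ∨ alarm)) = {s : some successor in {q0, q1, q4, q5, q6}} = {q0, q1, q2, q3, q5, q6}
|Sat(EX (¬idle ∨ alarm))| = |{q0, q1, q2, q3, q5, q6}| = 6.

6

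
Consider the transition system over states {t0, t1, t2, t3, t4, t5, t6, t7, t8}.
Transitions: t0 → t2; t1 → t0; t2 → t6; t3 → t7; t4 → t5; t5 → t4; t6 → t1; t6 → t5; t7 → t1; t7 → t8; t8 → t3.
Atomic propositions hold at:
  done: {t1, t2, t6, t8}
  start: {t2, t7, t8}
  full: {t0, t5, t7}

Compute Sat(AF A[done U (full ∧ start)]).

Sat(full ∧ start) = {t7}
A[done U (full ∧ start)]: least fixpoint, start Z0 = Sat((full ∧ start)) = {t7}, add states in Sat(done) with every successor in Z. Already a fixed point.
Sat(A[done U (full ∧ start)]) = {t7}
AF A[done U (full ∧ start)]: least fixpoint, start Z0 = {t7}, add states with every successor in Z. Z1 = {t3, t7}; Z2 = {t3, t7, t8}; fixed.
Sat(AF A[done U (full ∧ start)]) = {t3, t7, t8}

{t3, t7, t8}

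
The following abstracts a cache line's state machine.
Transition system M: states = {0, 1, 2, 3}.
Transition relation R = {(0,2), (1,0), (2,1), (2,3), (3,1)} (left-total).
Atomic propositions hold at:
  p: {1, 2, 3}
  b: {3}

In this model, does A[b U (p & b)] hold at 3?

Sat(p & b) = {3}
A[b U (p & b)]: least fixpoint, start Z0 = Sat((p & b)) = {3}, add states in Sat(b) with every successor in Z. Already a fixed point.
Sat(A[b U (p & b)]) = {3}
3 ∈ Sat(A[b U (p & b)]) = {3}, so the formula holds at 3.

Yes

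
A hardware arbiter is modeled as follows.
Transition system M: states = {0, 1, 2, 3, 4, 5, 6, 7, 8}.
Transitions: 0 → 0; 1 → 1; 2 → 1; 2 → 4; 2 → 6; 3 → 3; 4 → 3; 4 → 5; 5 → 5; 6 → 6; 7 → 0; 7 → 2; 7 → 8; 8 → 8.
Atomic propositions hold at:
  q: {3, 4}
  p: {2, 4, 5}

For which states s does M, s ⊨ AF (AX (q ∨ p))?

{3, 4, 5}

Sat(q ∨ p) = {2, 3, 4, 5}
Sat(AX (q ∨ p)) = {s : every successor in {2, 3, 4, 5}} = {3, 4, 5}
AF (AX (q ∨ p)): least fixpoint, start Z0 = {3, 4, 5}, add states with every successor in Z. Already a fixed point.
Sat(AF (AX (q ∨ p))) = {3, 4, 5}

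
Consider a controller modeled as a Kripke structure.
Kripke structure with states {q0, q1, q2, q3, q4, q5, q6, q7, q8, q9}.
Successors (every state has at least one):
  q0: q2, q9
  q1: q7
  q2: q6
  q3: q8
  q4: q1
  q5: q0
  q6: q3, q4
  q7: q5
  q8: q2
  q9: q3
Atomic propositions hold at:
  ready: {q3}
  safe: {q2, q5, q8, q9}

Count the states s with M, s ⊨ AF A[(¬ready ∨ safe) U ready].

2

Sat(¬ready) = {q0, q1, q2, q4, q5, q6, q7, q8, q9}
Sat(¬ready ∨ safe) = {q0, q1, q2, q4, q5, q6, q7, q8, q9}
A[(¬ready ∨ safe) U ready]: least fixpoint, start Z0 = Sat(ready) = {q3}, add states in Sat(¬ready ∨ safe) with every successor in Z. Z1 = {q3, q9}; fixed.
Sat(A[(¬ready ∨ safe) U ready]) = {q3, q9}
AF A[(¬ready ∨ safe) U ready]: least fixpoint, start Z0 = {q3, q9}, add states with every successor in Z. Already a fixed point.
Sat(AF A[(¬ready ∨ safe) U ready]) = {q3, q9}
|Sat(AF A[(¬ready ∨ safe) U ready])| = |{q3, q9}| = 2.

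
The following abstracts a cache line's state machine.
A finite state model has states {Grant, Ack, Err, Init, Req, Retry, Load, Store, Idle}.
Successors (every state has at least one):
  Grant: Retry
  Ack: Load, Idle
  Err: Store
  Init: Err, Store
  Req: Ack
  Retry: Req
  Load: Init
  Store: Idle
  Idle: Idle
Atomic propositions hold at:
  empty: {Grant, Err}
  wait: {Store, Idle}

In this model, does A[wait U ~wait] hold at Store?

Sat(~wait) = {Grant, Ack, Err, Init, Req, Retry, Load}
A[wait U ~wait]: least fixpoint, start Z0 = Sat(~wait) = {Grant, Ack, Err, Init, Req, Retry, Load}, add states in Sat(wait) with every successor in Z. Already a fixed point.
Sat(A[wait U ~wait]) = {Grant, Ack, Err, Init, Req, Retry, Load}
Store ∉ Sat(A[wait U ~wait]) = {Grant, Ack, Err, Init, Req, Retry, Load}, so the formula does not hold at Store.

No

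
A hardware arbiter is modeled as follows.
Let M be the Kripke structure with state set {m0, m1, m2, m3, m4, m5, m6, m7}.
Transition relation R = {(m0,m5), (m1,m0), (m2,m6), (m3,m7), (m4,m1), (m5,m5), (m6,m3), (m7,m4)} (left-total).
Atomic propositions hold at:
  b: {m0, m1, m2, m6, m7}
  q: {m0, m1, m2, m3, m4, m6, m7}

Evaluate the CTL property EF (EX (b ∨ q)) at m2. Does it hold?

Sat(b ∨ q) = {m0, m1, m2, m3, m4, m6, m7}
Sat(EX (b ∨ q)) = {s : some successor in {m0, m1, m2, m3, m4, m6, m7}} = {m1, m2, m3, m4, m6, m7}
EF (EX (b ∨ q)): least fixpoint, start Z0 = {m1, m2, m3, m4, m6, m7}, add states with some successor in Z. Already a fixed point.
Sat(EF (EX (b ∨ q))) = {m1, m2, m3, m4, m6, m7}
m2 ∈ Sat(EF (EX (b ∨ q))) = {m1, m2, m3, m4, m6, m7}, so the formula holds at m2.

Yes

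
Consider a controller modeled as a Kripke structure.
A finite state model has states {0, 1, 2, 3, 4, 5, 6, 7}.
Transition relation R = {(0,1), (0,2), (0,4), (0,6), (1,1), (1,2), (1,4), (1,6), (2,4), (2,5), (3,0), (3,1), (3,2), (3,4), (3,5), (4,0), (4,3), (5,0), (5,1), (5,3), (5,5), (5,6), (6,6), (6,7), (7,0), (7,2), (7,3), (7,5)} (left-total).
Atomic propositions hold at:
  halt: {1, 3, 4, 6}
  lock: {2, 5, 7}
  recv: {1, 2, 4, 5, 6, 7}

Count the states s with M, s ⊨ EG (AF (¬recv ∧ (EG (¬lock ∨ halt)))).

Sat(¬recv) = {0, 3}
Sat(¬lock) = {0, 1, 3, 4, 6}
Sat(¬lock ∨ halt) = {0, 1, 3, 4, 6}
EG (¬lock ∨ halt): greatest fixpoint, start Z0 = {0, 1, 3, 4, 6}, keep only states in Sat with some successor in Z. Already a fixed point.
Sat(EG (¬lock ∨ halt)) = {0, 1, 3, 4, 6}
Sat(¬recv ∧ (EG (¬lock ∨ halt))) = {0, 3}
AF (¬recv ∧ (EG (¬lock ∨ halt))): least fixpoint, start Z0 = {0, 3}, add states with every successor in Z. Z1 = {0, 3, 4}; fixed.
Sat(AF (¬recv ∧ (EG (¬lock ∨ halt)))) = {0, 3, 4}
EG (AF (¬recv ∧ (EG (¬lock ∨ halt)))): greatest fixpoint, start Z0 = {0, 3, 4}, keep only states in Sat with some successor in Z. Already a fixed point.
Sat(EG (AF (¬recv ∧ (EG (¬lock ∨ halt))))) = {0, 3, 4}
|Sat(EG (AF (¬recv ∧ (EG (¬lock ∨ halt)))))| = |{0, 3, 4}| = 3.

3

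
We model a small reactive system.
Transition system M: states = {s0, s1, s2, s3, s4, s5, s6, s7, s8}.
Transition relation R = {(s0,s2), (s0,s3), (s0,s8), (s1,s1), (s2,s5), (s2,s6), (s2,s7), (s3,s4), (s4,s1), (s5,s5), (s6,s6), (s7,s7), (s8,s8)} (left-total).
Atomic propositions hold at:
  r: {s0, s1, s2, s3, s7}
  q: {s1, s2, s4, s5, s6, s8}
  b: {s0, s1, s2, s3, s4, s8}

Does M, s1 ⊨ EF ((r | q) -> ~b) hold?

Sat(r | q) = {s0, s1, s2, s3, s4, s5, s6, s7, s8}
Sat(~b) = {s5, s6, s7}
Sat((r | q) -> ~b) = {s5, s6, s7}
EF ((r | q) -> ~b): least fixpoint, start Z0 = {s5, s6, s7}, add states with some successor in Z. Z1 = {s2, s5, s6, s7}; Z2 = {s0, s2, s5, s6, s7}; fixed.
Sat(EF ((r | q) -> ~b)) = {s0, s2, s5, s6, s7}
s1 ∉ Sat(EF ((r | q) -> ~b)) = {s0, s2, s5, s6, s7}, so the formula does not hold at s1.

No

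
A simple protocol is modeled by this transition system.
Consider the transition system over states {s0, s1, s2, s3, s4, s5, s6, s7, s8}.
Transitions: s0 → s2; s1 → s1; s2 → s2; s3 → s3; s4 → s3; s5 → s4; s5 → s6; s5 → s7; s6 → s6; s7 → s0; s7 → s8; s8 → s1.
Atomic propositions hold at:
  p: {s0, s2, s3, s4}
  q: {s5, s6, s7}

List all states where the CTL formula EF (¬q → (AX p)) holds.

{s0, s2, s3, s4, s5, s6, s7}

Sat(¬q) = {s0, s1, s2, s3, s4, s8}
Sat(AX p) = {s : every successor in {s0, s2, s3, s4}} = {s0, s2, s3, s4}
Sat(¬q → (AX p)) = {s0, s2, s3, s4, s5, s6, s7}
EF (¬q → (AX p)): least fixpoint, start Z0 = {s0, s2, s3, s4, s5, s6, s7}, add states with some successor in Z. Already a fixed point.
Sat(EF (¬q → (AX p))) = {s0, s2, s3, s4, s5, s6, s7}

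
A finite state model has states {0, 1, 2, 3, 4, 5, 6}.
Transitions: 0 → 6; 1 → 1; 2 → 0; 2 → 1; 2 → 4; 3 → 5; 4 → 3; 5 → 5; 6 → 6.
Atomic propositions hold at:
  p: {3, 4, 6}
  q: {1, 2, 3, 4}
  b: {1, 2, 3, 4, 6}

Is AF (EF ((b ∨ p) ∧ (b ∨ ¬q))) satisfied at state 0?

Sat(b ∨ p) = {1, 2, 3, 4, 6}
Sat(¬q) = {0, 5, 6}
Sat(b ∨ ¬q) = {0, 1, 2, 3, 4, 5, 6}
Sat((b ∨ p) ∧ (b ∨ ¬q)) = {1, 2, 3, 4, 6}
EF ((b ∨ p) ∧ (b ∨ ¬q)): least fixpoint, start Z0 = {1, 2, 3, 4, 6}, add states with some successor in Z. Z1 = {0, 1, 2, 3, 4, 6}; fixed.
Sat(EF ((b ∨ p) ∧ (b ∨ ¬q))) = {0, 1, 2, 3, 4, 6}
AF (EF ((b ∨ p) ∧ (b ∨ ¬q))): least fixpoint, start Z0 = {0, 1, 2, 3, 4, 6}, add states with every successor in Z. Already a fixed point.
Sat(AF (EF ((b ∨ p) ∧ (b ∨ ¬q)))) = {0, 1, 2, 3, 4, 6}
0 ∈ Sat(AF (EF ((b ∨ p) ∧ (b ∨ ¬q)))) = {0, 1, 2, 3, 4, 6}, so the formula holds at 0.

Yes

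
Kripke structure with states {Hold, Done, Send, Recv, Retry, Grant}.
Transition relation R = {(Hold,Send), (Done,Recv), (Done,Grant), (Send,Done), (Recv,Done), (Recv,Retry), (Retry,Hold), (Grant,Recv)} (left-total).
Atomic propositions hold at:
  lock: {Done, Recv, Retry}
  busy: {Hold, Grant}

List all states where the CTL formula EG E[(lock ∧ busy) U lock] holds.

Sat(lock ∧ busy) = ∅
E[(lock ∧ busy) U lock]: least fixpoint, start Z0 = Sat(lock) = {Done, Recv, Retry}, add states in Sat(lock ∧ busy) with some successor in Z. Already a fixed point.
Sat(E[(lock ∧ busy) U lock]) = {Done, Recv, Retry}
EG E[(lock ∧ busy) U lock]: greatest fixpoint, start Z0 = {Done, Recv, Retry}, keep only states in Sat with some successor in Z. Z1 = {Done, Recv}; fixed.
Sat(EG E[(lock ∧ busy) U lock]) = {Done, Recv}

{Done, Recv}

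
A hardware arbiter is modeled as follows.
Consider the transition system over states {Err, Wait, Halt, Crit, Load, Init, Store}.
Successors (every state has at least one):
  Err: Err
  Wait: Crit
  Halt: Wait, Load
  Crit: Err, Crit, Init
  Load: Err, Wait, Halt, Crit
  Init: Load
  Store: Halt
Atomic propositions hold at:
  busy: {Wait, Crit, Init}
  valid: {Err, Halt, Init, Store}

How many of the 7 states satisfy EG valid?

1

EG valid: greatest fixpoint, start Z0 = {Err, Halt, Init, Store}, keep only states in Sat with some successor in Z. Z1 = {Err, Store}; Z2 = {Err}; fixed.
Sat(EG valid) = {Err}
|Sat(EG valid)| = |{Err}| = 1.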